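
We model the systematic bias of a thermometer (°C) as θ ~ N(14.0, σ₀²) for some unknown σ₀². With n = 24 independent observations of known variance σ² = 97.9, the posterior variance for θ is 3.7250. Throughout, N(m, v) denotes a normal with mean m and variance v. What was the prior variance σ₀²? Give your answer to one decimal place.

Posterior precision equals prior precision plus data precision: 1/σ_n² = 1/σ₀² + n/σ².
So 1/σ₀² = 1/3.7250 − 24/97.9 = 0.268456 − 0.245148 = 0.023308.
Hence σ₀² = 1/0.023308 ≈ 42.9.

σ₀² = 42.9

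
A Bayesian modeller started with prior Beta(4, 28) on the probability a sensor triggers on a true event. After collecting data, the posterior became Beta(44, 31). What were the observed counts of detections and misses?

40 detections and 3 misses

A Beta(a, b) prior with s successes and f failures in binomial data gives a Beta(a+s, b+f) posterior.
So s = 44 − 4 = 40 and f = 31 − 28 = 3.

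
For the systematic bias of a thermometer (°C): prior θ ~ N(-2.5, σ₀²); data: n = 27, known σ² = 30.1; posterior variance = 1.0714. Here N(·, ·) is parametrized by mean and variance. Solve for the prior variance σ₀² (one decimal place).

Posterior precision equals prior precision plus data precision: 1/σ_n² = 1/σ₀² + n/σ².
So 1/σ₀² = 1/1.0714 − 27/30.1 = 0.933358 − 0.897010 = 0.036348.
Hence σ₀² = 1/0.036348 ≈ 27.5.

σ₀² = 27.5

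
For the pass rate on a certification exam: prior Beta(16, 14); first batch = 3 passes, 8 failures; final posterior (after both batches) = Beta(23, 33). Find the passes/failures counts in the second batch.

Sequential conjugate updates are equivalent to a single update on the pooled data, so total successes = posterior α − prior α and total failures = posterior β − prior β.
Total across both batches: 23−16=7 passes, 33−14=19 failures.
Subtract the first batch: 7−3=4 passes and 19−8=11 failures.

4 passes and 11 failures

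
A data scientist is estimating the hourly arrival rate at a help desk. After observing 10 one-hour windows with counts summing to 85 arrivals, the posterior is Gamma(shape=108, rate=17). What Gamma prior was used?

A Gamma(α, β) prior (rate parametrization) on a Poisson rate with n observations summing to S gives posterior Gamma(α+S, β+n).
So α = 108 − 85 = 23 and β = 17 − 10 = 7.

Gamma(shape=23, rate=7)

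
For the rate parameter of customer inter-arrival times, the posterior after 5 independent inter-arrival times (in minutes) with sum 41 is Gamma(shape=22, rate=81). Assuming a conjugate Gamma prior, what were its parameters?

For an exponential likelihood with a Gamma(α, β) prior on the rate, n observations with total T give posterior Gamma(α+n, β+T).
So α = 22 − 5 = 17 and β = 81 − 41 = 40.

Gamma(shape=17, rate=40)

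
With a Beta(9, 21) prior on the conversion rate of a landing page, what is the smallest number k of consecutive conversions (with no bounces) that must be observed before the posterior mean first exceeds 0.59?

k = 22

After k conversions and 0 bounces the posterior is Beta(9+k, 21), with mean (9+k)/(9+21+k).
Set (9+k)/(30+k) > 0.59 and solve: k > (0.59·30 − 9)/(1 − 0.59) = 21.220.
The smallest integer exceeding 21.220 is 22.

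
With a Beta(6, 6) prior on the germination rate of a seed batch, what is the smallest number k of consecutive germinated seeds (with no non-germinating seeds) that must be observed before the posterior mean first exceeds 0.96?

k = 139

After k germinated seeds and 0 non-germinating seeds the posterior is Beta(6+k, 6), with mean (6+k)/(6+6+k).
Set (6+k)/(12+k) > 0.96 and solve: k > (0.96·12 − 6)/(1 − 0.96) = 138.000.
The smallest integer exceeding 138.000 is 139, and checking k=139: (145)/(151) = 0.9603 > 0.96.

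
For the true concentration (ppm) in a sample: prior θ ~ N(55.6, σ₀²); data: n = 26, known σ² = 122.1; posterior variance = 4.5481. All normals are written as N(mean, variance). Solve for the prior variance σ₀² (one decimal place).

σ₀² = 144.3

Posterior precision equals prior precision plus data precision: 1/σ_n² = 1/σ₀² + n/σ².
So 1/σ₀² = 1/4.5481 − 26/122.1 = 0.219872 − 0.212940 = 0.006932.
Hence σ₀² = 1/0.006932 ≈ 144.3.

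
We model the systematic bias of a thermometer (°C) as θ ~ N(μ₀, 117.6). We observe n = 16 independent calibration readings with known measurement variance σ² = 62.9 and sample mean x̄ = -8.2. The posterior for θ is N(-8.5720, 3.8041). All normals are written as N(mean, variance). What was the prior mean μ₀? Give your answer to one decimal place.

μ₀ = -19.7

With known observation variance, the Normal–Normal posterior has precision τ_n = τ₀ + n/σ² and mean μ_n = (τ₀μ₀ + (n/σ²)x̄)/τ_n.
Here τ₀ = 1/117.6 = 0.008503 and τ_data = 16/62.9 = 0.254372, so τ_n = 0.262875.
Rearranging for μ₀: μ₀ = (μ_n·τ_n − τ_data·x̄)/τ₀ = (-8.5720·0.262875 − 0.254372·-8.2) / 0.008503 = -0.167514/0.008503 ≈ -19.7.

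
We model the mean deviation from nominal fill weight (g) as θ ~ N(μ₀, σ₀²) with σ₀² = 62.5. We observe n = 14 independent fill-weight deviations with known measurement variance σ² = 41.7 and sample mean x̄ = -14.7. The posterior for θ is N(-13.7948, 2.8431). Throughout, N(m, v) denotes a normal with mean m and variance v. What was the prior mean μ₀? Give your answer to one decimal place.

The posterior mean is a precision-weighted average: μ_n = (τ₀μ₀ + τ_data·x̄)/(τ₀+τ_data), with τ₀=1/σ₀² and τ_data=n/σ².
Here τ₀ = 1/62.5 = 0.016000 and τ_data = 14/41.7 = 0.335731, so τ_n = 0.351731.
Rearranging for μ₀: μ₀ = (μ_n·τ_n − τ_data·x̄)/τ₀ = (-13.7948·0.351731 − 0.335731·-14.7) / 0.016000 = 0.083187/0.016000 ≈ 5.2.

μ₀ = 5.2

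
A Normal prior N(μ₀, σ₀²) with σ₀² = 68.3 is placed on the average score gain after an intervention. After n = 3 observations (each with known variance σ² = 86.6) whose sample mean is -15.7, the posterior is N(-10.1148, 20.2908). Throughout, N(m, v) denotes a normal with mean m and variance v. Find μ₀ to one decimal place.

The posterior mean is a precision-weighted average: μ_n = (τ₀μ₀ + τ_data·x̄)/(τ₀+τ_data), with τ₀=1/σ₀² and τ_data=n/σ².
Here τ₀ = 1/68.3 = 0.014641 and τ_data = 3/86.6 = 0.034642, so τ_n = 0.049283.
Rearranging for μ₀: μ₀ = (μ_n·τ_n − τ_data·x̄)/τ₀ = (-10.1148·0.049283 − 0.034642·-15.7) / 0.014641 = 0.045392/0.014641 ≈ 3.1.

μ₀ = 3.1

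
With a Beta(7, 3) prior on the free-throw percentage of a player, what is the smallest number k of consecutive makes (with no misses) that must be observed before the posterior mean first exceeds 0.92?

k = 28

After k makes and 0 misses the posterior is Beta(7+k, 3), with mean (7+k)/(7+3+k).
Set (7+k)/(10+k) > 0.92 and solve: k > (0.92·10 − 7)/(1 − 0.92) = 27.500.
The smallest integer exceeding 27.500 is 28, and checking k=28: (35)/(38) = 0.9211 > 0.92.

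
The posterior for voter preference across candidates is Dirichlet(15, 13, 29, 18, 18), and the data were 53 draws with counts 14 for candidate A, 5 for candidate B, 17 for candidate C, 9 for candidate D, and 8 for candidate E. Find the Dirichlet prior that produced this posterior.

Dirichlet(1, 8, 12, 9, 10)

For a Dirichlet(α) prior with multinomial counts c, the posterior is Dirichlet(α + c) componentwise.
Subtract each count from the matching posterior parameter: 15−14=1, 13−5=8, 29−17=12, 18−9=9, 18−8=10.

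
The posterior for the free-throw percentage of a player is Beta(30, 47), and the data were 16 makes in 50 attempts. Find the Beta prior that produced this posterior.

Beta(14, 13)

Beta is conjugate to the binomial likelihood: posterior = Beta(a+s, b+f).
So a = 30 − 16 = 14 and b = 47 − 34 = 13.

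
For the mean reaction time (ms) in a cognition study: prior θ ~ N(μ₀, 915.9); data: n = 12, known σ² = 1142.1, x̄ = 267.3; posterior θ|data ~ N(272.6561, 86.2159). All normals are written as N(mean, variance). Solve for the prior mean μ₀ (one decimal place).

μ₀ = 324.2

With known observation variance, the Normal–Normal posterior has precision τ_n = τ₀ + n/σ² and mean μ_n = (τ₀μ₀ + (n/σ²)x̄)/τ_n.
Here τ₀ = 1/915.9 = 0.001092 and τ_data = 12/1142.1 = 0.010507, so τ_n = 0.011599.
Rearranging for μ₀: μ₀ = (μ_n·τ_n − τ_data·x̄)/τ₀ = (272.6561·0.011599 − 0.010507·267.3) / 0.001092 = 0.354017/0.001092 ≈ 324.2.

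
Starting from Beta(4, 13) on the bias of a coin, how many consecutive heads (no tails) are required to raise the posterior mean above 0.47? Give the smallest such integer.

After k heads and 0 tails the posterior is Beta(4+k, 13), with mean (4+k)/(4+13+k).
Set (4+k)/(17+k) > 0.47 and solve: k > (0.47·17 − 4)/(1 − 0.47) = 7.528.
The smallest integer exceeding 7.528 is 8, and checking k=8: (12)/(25) = 0.4800 > 0.47.

k = 8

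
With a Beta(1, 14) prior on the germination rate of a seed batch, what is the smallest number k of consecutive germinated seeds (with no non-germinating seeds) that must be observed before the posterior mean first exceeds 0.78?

After k germinated seeds and 0 non-germinating seeds the posterior is Beta(1+k, 14), with mean (1+k)/(1+14+k).
Set (1+k)/(15+k) > 0.78 and solve: k > (0.78·15 − 1)/(1 − 0.78) = 48.636.
The smallest integer exceeding 48.636 is 49.

k = 49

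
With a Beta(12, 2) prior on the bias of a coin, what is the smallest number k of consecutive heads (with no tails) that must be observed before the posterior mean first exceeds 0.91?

k = 9

After k heads and 0 tails the posterior is Beta(12+k, 2), with mean (12+k)/(12+2+k).
Set (12+k)/(14+k) > 0.91 and solve: k > (0.91·14 − 12)/(1 − 0.91) = 8.222.
The smallest integer exceeding 8.222 is 9.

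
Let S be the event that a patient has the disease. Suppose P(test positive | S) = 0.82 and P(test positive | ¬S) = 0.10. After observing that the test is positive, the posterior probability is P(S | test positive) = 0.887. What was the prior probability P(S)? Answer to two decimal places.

Bayes' rule in odds form gives O(S|E) = O(S)·[P(E|S)/P(E|¬S)], hence O(S) = O(S|E)/LR.
Posterior odds = 0.887/(1−0.887) = 7.8496. LR = 0.82/0.10 = 8.2000.
Prior odds = 7.8496/8.2000 = 0.9573, so P(S) = 0.9573/(1+0.9573) ≈ 0.49.

P(S) = 0.49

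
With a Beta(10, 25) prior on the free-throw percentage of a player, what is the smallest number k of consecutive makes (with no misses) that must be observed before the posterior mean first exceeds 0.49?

k = 15

After k makes and 0 misses the posterior is Beta(10+k, 25), with mean (10+k)/(10+25+k).
Set (10+k)/(35+k) > 0.49 and solve: k > (0.49·35 − 10)/(1 − 0.49) = 14.020.
The smallest integer exceeding 14.020 is 15.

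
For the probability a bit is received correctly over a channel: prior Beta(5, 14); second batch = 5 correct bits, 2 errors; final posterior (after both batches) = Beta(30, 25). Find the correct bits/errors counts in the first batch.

20 correct bits and 9 errors

Because Beta–binomial updating is additive in the counts, the combined data contributed (α_post−α_prior, β_post−β_prior) successes and failures.
Total across both batches: 30−5=25 correct bits, 25−14=11 errors.
Subtract the second batch: 25−5=20 correct bits and 11−2=9 errors.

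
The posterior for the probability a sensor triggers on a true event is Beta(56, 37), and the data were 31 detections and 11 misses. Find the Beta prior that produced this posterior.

Under Beta–binomial conjugacy the posterior parameters are (a+s, b+f).
Subtract the data counts: 56−31=25, 37−11=26.

Beta(25, 26)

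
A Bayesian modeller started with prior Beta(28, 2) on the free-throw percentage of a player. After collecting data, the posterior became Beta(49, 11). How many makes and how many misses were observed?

Beta is conjugate to the binomial likelihood: posterior = Beta(a+s, b+f).
So s = 49 − 28 = 21 and f = 11 − 2 = 9.

21 makes and 9 misses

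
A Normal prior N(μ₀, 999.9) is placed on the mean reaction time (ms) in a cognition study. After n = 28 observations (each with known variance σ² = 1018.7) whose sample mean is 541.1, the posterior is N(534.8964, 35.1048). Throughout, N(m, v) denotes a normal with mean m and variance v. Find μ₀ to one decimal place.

μ₀ = 364.4

The posterior mean is a precision-weighted average: μ_n = (τ₀μ₀ + τ_data·x̄)/(τ₀+τ_data), with τ₀=1/σ₀² and τ_data=n/σ².
Here τ₀ = 1/999.9 = 0.001000 and τ_data = 28/1018.7 = 0.027486, so τ_n = 0.028486.
Rearranging for μ₀: μ₀ = (μ_n·τ_n − τ_data·x̄)/τ₀ = (534.8964·0.028486 − 0.027486·541.1) / 0.001000 = 0.364384/0.001000 ≈ 364.4.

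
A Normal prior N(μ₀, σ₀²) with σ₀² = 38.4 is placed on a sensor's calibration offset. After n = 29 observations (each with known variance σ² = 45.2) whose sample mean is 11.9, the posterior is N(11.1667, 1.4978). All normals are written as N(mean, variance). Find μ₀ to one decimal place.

The posterior mean is a precision-weighted average: μ_n = (τ₀μ₀ + τ_data·x̄)/(τ₀+τ_data), with τ₀=1/σ₀² and τ_data=n/σ².
Here τ₀ = 1/38.4 = 0.026042 and τ_data = 29/45.2 = 0.641593, so τ_n = 0.667635.
Rearranging for μ₀: μ₀ = (μ_n·τ_n − τ_data·x̄)/τ₀ = (11.1667·0.667635 − 0.641593·11.9) / 0.026042 = -0.179677/0.026042 ≈ -6.9.

μ₀ = -6.9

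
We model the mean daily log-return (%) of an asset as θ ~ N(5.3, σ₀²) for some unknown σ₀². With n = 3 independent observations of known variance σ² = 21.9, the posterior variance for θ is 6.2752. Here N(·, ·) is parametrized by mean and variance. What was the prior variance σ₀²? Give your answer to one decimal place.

σ₀² = 44.7

Posterior precision equals prior precision plus data precision: 1/σ_n² = 1/σ₀² + n/σ².
So 1/σ₀² = 1/6.2752 − 3/21.9 = 0.159357 − 0.136986 = 0.022371.
Hence σ₀² = 1/0.022371 ≈ 44.7.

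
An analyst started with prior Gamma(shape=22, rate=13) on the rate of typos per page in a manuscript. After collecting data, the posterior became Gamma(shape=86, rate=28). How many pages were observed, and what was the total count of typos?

n = 15 pages with total 64 typos

A Gamma(α, β) prior (rate parametrization) on a Poisson rate with n observations summing to S gives posterior Gamma(α+S, β+n).
Matching: Σxᵢ = 86 − 22 = 64 and n = 28 − 13 = 15.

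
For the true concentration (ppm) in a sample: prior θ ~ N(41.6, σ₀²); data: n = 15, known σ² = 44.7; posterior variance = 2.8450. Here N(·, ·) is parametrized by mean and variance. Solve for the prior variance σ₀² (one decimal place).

Posterior precision equals prior precision plus data precision: 1/σ_n² = 1/σ₀² + n/σ².
So 1/σ₀² = 1/2.8450 − 15/44.7 = 0.351494 − 0.335570 = 0.015924.
Hence σ₀² = 1/0.015924 ≈ 62.8.

σ₀² = 62.8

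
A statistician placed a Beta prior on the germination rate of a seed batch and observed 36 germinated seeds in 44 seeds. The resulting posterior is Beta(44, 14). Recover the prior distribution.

A Beta(a, b) prior with s successes and f failures in binomial data gives a Beta(a+s, b+f) posterior.
Subtract the data counts: 44−36=8, 14−8=6.

Beta(8, 6)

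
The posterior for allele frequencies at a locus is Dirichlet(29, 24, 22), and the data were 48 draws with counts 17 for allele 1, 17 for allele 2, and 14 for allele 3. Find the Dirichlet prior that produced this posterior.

For a Dirichlet(α) prior with multinomial counts c, the posterior is Dirichlet(α + c) componentwise.
Subtract each count from the matching posterior parameter: 29−17=12, 24−17=7, 22−14=8.

Dirichlet(12, 7, 8)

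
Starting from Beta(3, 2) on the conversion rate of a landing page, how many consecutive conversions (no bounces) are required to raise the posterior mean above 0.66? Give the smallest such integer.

After k conversions and 0 bounces the posterior is Beta(3+k, 2), with mean (3+k)/(3+2+k).
Set (3+k)/(5+k) > 0.66 and solve: k > (0.66·5 − 3)/(1 − 0.66) = 0.882.
The smallest integer exceeding 0.882 is 1, and checking k=1: (4)/(6) = 0.6667 > 0.66.

k = 1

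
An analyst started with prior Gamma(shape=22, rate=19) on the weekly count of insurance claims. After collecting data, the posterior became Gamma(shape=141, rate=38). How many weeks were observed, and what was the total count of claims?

Gamma–Poisson conjugacy: posterior shape = α + Σxᵢ, posterior rate = β + n.
Matching: Σxᵢ = 141 − 22 = 119 and n = 38 − 19 = 19.

n = 19 weeks with total 119 claims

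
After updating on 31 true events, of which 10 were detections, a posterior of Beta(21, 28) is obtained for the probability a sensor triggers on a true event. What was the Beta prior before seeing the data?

Beta(11, 7)

Under Beta–binomial conjugacy the posterior parameters are (α+s, β+f).
So α = 21 − 10 = 11 and β = 28 − 21 = 7.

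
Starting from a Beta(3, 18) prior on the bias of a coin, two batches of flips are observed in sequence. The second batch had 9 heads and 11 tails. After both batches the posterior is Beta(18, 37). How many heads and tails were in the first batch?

6 heads and 8 tails

Because Beta–binomial updating is additive in the counts, the combined data contributed (α_post−α_prior, β_post−β_prior) successes and failures.
Total across both batches: 18−3=15 heads, 37−18=19 tails.
Subtract the second batch: 15−9=6 heads and 19−11=8 tails.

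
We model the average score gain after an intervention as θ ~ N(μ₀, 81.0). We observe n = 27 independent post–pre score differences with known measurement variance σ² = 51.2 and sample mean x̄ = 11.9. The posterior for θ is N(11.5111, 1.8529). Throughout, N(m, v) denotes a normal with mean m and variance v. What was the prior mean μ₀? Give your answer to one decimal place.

μ₀ = -5.1

With known observation variance, the Normal–Normal posterior has precision τ_n = τ₀ + n/σ² and mean μ_n = (τ₀μ₀ + (n/σ²)x̄)/τ_n.
Here τ₀ = 1/81.0 = 0.012346 and τ_data = 27/51.2 = 0.527344, so τ_n = 0.539690.
Rearranging for μ₀: μ₀ = (μ_n·τ_n − τ_data·x̄)/τ₀ = (11.5111·0.539690 − 0.527344·11.9) / 0.012346 = -0.062968/0.012346 ≈ -5.1.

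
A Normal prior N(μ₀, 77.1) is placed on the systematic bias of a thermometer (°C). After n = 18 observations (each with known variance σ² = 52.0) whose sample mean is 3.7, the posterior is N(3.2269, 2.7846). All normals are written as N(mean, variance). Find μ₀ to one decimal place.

With known observation variance, the Normal–Normal posterior has precision τ_n = τ₀ + n/σ² and mean μ_n = (τ₀μ₀ + (n/σ²)x̄)/τ_n.
Here τ₀ = 1/77.1 = 0.012970 and τ_data = 18/52.0 = 0.346154, so τ_n = 0.359124.
Rearranging for μ₀: μ₀ = (μ_n·τ_n − τ_data·x̄)/τ₀ = (3.2269·0.359124 − 0.346154·3.7) / 0.012970 = -0.121913/0.012970 ≈ -9.4.

μ₀ = -9.4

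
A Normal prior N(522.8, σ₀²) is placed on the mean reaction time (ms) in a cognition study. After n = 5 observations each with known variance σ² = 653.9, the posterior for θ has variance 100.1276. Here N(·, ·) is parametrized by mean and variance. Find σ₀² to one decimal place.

σ₀² = 427.2

Posterior precision equals prior precision plus data precision: 1/σ_n² = 1/σ₀² + n/σ².
So 1/σ₀² = 1/100.1276 − 5/653.9 = 0.009987 − 0.007646 = 0.002341.
Hence σ₀² = 1/0.002341 ≈ 427.2.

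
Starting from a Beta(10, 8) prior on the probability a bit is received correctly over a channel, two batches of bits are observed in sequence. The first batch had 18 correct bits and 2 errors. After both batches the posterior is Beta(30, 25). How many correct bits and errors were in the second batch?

2 correct bits and 15 errors

Because Beta–binomial updating is additive in the counts, the combined data contributed (α_post−α_prior, β_post−β_prior) successes and failures.
Total across both batches: 30−10=20 correct bits, 25−8=17 errors.
Subtract the first batch: 20−18=2 correct bits and 17−2=15 errors.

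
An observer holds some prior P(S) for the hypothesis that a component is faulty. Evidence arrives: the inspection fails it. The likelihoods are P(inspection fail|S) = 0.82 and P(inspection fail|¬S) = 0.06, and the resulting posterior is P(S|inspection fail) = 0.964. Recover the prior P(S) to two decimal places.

P(S) = 0.66

Bayes' rule in odds form gives O(S|E) = O(S)·[P(E|S)/P(E|¬S)], hence O(S) = O(S|E)/LR.
Posterior odds = 0.964/(1−0.964) = 26.7778. LR = 0.82/0.06 = 13.6667.
Prior odds = 26.7778/13.6667 = 1.9593, so P(S) = 1.9593/(1+1.9593) ≈ 0.66.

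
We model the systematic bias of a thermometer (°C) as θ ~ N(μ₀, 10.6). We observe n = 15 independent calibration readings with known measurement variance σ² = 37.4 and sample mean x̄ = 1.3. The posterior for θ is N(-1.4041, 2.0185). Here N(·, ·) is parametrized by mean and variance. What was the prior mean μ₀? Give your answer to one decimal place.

With known observation variance, the Normal–Normal posterior has precision τ_n = τ₀ + n/σ² and mean μ_n = (τ₀μ₀ + (n/σ²)x̄)/τ_n.
Here τ₀ = 1/10.6 = 0.094340 and τ_data = 15/37.4 = 0.401070, so τ_n = 0.495410.
Rearranging for μ₀: μ₀ = (μ_n·τ_n − τ_data·x̄)/τ₀ = (-1.4041·0.495410 − 0.401070·1.3) / 0.094340 = -1.216996/0.094340 ≈ -12.9.

μ₀ = -12.9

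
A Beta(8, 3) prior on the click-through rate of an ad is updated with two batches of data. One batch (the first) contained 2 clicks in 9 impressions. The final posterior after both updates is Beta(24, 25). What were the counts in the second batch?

Sequential conjugate updates are equivalent to a single update on the pooled data, so total successes = posterior α − prior α and total failures = posterior β − prior β.
Total across both batches: 24−8=16 clicks, 25−3=22 non-clicks.
Subtract the first batch: 16−2=14 clicks and 22−7=15 non-clicks.

14 clicks and 15 non-clicks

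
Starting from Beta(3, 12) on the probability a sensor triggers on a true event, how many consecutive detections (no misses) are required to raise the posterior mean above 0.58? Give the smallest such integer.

k = 14

After k detections and 0 misses the posterior is Beta(3+k, 12), with mean (3+k)/(3+12+k).
Set (3+k)/(15+k) > 0.58 and solve: k > (0.58·15 − 3)/(1 − 0.58) = 13.571.
The smallest integer exceeding 13.571 is 14, and checking k=14: (17)/(29) = 0.5862 > 0.58.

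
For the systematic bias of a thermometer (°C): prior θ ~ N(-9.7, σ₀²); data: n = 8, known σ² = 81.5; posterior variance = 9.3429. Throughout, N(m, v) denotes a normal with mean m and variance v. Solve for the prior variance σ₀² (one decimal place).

σ₀² = 112.7

For the Normal–Normal model with known σ², precisions add: τ_n = τ₀ + n/σ².
So 1/σ₀² = 1/9.3429 − 8/81.5 = 0.107033 − 0.098160 = 0.008873.
Hence σ₀² = 1/0.008873 ≈ 112.7.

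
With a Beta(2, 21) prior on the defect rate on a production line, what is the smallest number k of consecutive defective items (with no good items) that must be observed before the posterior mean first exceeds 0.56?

k = 25

After k defective items and 0 good items the posterior is Beta(2+k, 21), with mean (2+k)/(2+21+k).
Set (2+k)/(23+k) > 0.56 and solve: k > (0.56·23 − 2)/(1 − 0.56) = 24.727.
The smallest integer exceeding 24.727 is 25.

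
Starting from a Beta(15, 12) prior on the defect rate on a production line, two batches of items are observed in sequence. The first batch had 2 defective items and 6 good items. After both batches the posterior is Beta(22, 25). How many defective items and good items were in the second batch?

Sequential conjugate updates are equivalent to a single update on the pooled data, so total successes = posterior α − prior α and total failures = posterior β − prior β.
Total across both batches: 22−15=7 defective items, 25−12=13 good items.
Subtract the first batch: 7−2=5 defective items and 13−6=7 good items.

5 defective items and 7 good items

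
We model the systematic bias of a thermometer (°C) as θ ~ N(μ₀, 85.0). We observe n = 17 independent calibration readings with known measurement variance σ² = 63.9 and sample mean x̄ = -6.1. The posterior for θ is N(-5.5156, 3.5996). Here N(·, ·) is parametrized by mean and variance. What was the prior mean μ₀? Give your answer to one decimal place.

μ₀ = 7.7

The posterior mean is a precision-weighted average: μ_n = (τ₀μ₀ + τ_data·x̄)/(τ₀+τ_data), with τ₀=1/σ₀² and τ_data=n/σ².
Here τ₀ = 1/85.0 = 0.011765 and τ_data = 17/63.9 = 0.266041, so τ_n = 0.277806.
Rearranging for μ₀: μ₀ = (μ_n·τ_n − τ_data·x̄)/τ₀ = (-5.5156·0.277806 − 0.266041·-6.1) / 0.011765 = 0.090583/0.011765 ≈ 7.7.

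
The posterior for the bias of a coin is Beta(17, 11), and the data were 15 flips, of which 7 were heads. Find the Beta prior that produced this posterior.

Beta(10, 3)

A Beta(a, b) prior with s successes and f failures in binomial data gives a Beta(a+s, b+f) posterior.
Subtract the data counts: 17−7=10, 11−8=3.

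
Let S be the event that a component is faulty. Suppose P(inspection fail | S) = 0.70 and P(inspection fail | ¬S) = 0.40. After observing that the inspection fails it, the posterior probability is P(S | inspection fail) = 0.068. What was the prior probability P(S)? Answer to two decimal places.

P(S) = 0.04

In odds form, posterior odds = prior odds × likelihood ratio, so prior odds = posterior odds ÷ LR.
Posterior odds = 0.068/(1−0.068) = 0.0730. LR = 0.70/0.40 = 1.7500.
Prior odds = 0.0730/1.7500 = 0.0417, so P(S) = 0.0417/(1+0.0417) ≈ 0.04.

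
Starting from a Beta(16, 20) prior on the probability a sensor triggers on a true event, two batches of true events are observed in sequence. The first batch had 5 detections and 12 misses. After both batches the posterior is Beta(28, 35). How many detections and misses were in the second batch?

Because Beta–binomial updating is additive in the counts, the combined data contributed (α_post−α_prior, β_post−β_prior) successes and failures.
Total across both batches: 28−16=12 detections, 35−20=15 misses.
Subtract the first batch: 12−5=7 detections and 15−12=3 misses.

7 detections and 3 misses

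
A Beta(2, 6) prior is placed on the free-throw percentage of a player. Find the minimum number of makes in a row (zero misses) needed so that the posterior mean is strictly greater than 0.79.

k = 21

After k makes and 0 misses the posterior is Beta(2+k, 6), with mean (2+k)/(2+6+k).
Set (2+k)/(8+k) > 0.79 and solve: k > (0.79·8 − 2)/(1 − 0.79) = 20.571.
The smallest integer exceeding 20.571 is 21.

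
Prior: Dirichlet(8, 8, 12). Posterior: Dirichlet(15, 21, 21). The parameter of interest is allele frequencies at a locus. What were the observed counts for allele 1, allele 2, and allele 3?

counts (7, 13, 9)

For a Dirichlet(α) prior with multinomial counts c, the posterior is Dirichlet(α + c) componentwise.
Counts are posterior − prior componentwise: 15−8=7, 21−8=13, 21−12=9.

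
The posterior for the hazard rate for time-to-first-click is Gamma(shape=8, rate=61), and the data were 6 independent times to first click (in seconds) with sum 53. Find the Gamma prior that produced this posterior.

Gamma(shape=2, rate=8)

Gamma–exponential conjugacy: posterior shape = α + n, posterior rate = β + Σtᵢ.
So α = 8 − 6 = 2 and β = 61 − 53 = 8.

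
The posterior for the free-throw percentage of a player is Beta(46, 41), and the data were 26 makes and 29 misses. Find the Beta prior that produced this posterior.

Beta(20, 12)

Under Beta–binomial conjugacy the posterior parameters are (a+s, b+f).
Subtract the data counts: 46−26=20, 41−29=12.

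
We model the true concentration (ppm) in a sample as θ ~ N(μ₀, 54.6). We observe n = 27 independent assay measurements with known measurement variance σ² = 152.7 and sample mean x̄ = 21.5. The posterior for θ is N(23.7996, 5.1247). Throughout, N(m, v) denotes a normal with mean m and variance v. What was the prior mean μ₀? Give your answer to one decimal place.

The posterior mean is a precision-weighted average: μ_n = (τ₀μ₀ + τ_data·x̄)/(τ₀+τ_data), with τ₀=1/σ₀² and τ_data=n/σ².
Here τ₀ = 1/54.6 = 0.018315 and τ_data = 27/152.7 = 0.176817, so τ_n = 0.195132.
Rearranging for μ₀: μ₀ = (μ_n·τ_n − τ_data·x̄)/τ₀ = (23.7996·0.195132 − 0.176817·21.5) / 0.018315 = 0.842498/0.018315 ≈ 46.0.

μ₀ = 46.0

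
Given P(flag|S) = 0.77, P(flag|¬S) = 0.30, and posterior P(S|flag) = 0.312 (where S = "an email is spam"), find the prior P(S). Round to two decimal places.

P(S) = 0.15

In odds form, posterior odds = prior odds × likelihood ratio, so prior odds = posterior odds ÷ LR.
Posterior odds = 0.312/(1−0.312) = 0.4535. LR = 0.77/0.30 = 2.5667.
Prior odds = 0.4535/2.5667 = 0.1767, so P(S) = 0.1767/(1+0.1767) ≈ 0.15.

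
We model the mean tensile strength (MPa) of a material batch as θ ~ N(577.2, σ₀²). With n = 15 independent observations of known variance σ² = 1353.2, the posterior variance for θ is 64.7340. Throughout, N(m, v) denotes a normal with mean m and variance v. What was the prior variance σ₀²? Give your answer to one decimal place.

For the Normal–Normal model with known σ², precisions add: τ_n = τ₀ + n/σ².
So 1/σ₀² = 1/64.7340 − 15/1353.2 = 0.015448 − 0.011085 = 0.004363.
Hence σ₀² = 1/0.004363 ≈ 229.2.

σ₀² = 229.2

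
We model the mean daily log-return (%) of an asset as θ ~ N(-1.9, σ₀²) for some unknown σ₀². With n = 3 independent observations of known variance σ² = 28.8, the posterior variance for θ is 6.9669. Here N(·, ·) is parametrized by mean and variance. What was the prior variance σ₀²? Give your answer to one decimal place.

For the Normal–Normal model with known σ², precisions add: τ_n = τ₀ + n/σ².
So 1/σ₀² = 1/6.9669 − 3/28.8 = 0.143536 − 0.104167 = 0.039369.
Hence σ₀² = 1/0.039369 ≈ 25.4.

σ₀² = 25.4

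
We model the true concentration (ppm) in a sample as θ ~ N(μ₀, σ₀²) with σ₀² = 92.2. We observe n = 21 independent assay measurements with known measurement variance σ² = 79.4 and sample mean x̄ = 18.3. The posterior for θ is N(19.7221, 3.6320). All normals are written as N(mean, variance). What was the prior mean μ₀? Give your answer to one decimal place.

With known observation variance, the Normal–Normal posterior has precision τ_n = τ₀ + n/σ² and mean μ_n = (τ₀μ₀ + (n/σ²)x̄)/τ_n.
Here τ₀ = 1/92.2 = 0.010846 and τ_data = 21/79.4 = 0.264484, so τ_n = 0.275330.
Rearranging for μ₀: μ₀ = (μ_n·τ_n − τ_data·x̄)/τ₀ = (19.7221·0.275330 − 0.264484·18.3) / 0.010846 = 0.590029/0.010846 ≈ 54.4.

μ₀ = 54.4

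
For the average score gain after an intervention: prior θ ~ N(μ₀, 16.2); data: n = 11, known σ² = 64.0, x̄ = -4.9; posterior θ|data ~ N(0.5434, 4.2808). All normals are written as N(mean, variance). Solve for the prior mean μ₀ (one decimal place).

The posterior mean is a precision-weighted average: μ_n = (τ₀μ₀ + τ_data·x̄)/(τ₀+τ_data), with τ₀=1/σ₀² and τ_data=n/σ².
Here τ₀ = 1/16.2 = 0.061728 and τ_data = 11/64.0 = 0.171875, so τ_n = 0.233603.
Rearranging for μ₀: μ₀ = (μ_n·τ_n − τ_data·x̄)/τ₀ = (0.5434·0.233603 − 0.171875·-4.9) / 0.061728 = 0.969127/0.061728 ≈ 15.7.

μ₀ = 15.7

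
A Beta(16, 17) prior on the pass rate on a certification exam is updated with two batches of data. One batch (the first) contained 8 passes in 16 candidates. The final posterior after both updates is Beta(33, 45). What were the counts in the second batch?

Because Beta–binomial updating is additive in the counts, the combined data contributed (α_post−α_prior, β_post−β_prior) successes and failures.
Total across both batches: 33−16=17 passes, 45−17=28 failures.
Subtract the first batch: 17−8=9 passes and 28−8=20 failures.

9 passes and 20 failures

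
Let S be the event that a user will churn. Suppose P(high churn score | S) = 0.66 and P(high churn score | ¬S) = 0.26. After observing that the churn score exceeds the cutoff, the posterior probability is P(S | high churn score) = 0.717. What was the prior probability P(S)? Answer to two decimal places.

Bayes' rule in odds form gives O(S|E) = O(S)·[P(E|S)/P(E|¬S)], hence O(S) = O(S|E)/LR.
Posterior odds = 0.717/(1−0.717) = 2.5336. LR = 0.66/0.26 = 2.5385.
Prior odds = 2.5336/2.5385 = 0.9981, so P(S) = 0.9981/(1+0.9981) ≈ 0.50.

P(S) = 0.50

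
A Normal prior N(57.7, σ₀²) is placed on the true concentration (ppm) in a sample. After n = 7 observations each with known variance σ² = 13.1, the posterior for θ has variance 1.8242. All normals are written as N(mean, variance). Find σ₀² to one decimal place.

σ₀² = 72.3

Posterior precision equals prior precision plus data precision: 1/σ_n² = 1/σ₀² + n/σ².
So 1/σ₀² = 1/1.8242 − 7/13.1 = 0.548186 − 0.534351 = 0.013835.
Hence σ₀² = 1/0.013835 ≈ 72.3.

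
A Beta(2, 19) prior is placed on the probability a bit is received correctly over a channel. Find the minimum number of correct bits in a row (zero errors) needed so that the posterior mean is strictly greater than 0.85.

After k correct bits and 0 errors the posterior is Beta(2+k, 19), with mean (2+k)/(2+19+k).
Set (2+k)/(21+k) > 0.85 and solve: k > (0.85·21 − 2)/(1 − 0.85) = 105.667.
The smallest integer exceeding 105.667 is 106, and checking k=106: (108)/(127) = 0.8504 > 0.85.

k = 106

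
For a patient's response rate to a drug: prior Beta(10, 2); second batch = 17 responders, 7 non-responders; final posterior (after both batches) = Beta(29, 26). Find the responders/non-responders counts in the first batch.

Because Beta–binomial updating is additive in the counts, the combined data contributed (α_post−α_prior, β_post−β_prior) successes and failures.
Total across both batches: 29−10=19 responders, 26−2=24 non-responders.
Subtract the second batch: 19−17=2 responders and 24−7=17 non-responders.

2 responders and 17 non-responders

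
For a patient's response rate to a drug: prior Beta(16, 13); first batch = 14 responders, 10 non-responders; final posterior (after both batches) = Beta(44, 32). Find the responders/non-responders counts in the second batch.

Sequential conjugate updates are equivalent to a single update on the pooled data, so total successes = posterior α − prior α and total failures = posterior β − prior β.
Total across both batches: 44−16=28 responders, 32−13=19 non-responders.
Subtract the first batch: 28−14=14 responders and 19−10=9 non-responders.

14 responders and 9 non-responders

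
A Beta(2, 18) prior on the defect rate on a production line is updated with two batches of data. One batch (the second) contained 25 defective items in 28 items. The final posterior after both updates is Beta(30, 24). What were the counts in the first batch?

Because Beta–binomial updating is additive in the counts, the combined data contributed (α_post−α_prior, β_post−β_prior) successes and failures.
Total across both batches: 30−2=28 defective items, 24−18=6 good items.
Subtract the second batch: 28−25=3 defective items and 6−3=3 good items.

3 defective items and 3 good items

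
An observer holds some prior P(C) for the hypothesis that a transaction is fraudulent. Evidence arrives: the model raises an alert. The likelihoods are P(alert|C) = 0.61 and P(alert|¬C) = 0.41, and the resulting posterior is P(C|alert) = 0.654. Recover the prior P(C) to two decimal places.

In odds form, posterior odds = prior odds × likelihood ratio, so prior odds = posterior odds ÷ LR.
Posterior odds = 0.654/(1−0.654) = 1.8902. LR = 0.61/0.41 = 1.4878.
Prior odds = 1.8902/1.4878 = 1.2705, so P(C) = 1.2705/(1+1.2705) ≈ 0.56.

P(C) = 0.56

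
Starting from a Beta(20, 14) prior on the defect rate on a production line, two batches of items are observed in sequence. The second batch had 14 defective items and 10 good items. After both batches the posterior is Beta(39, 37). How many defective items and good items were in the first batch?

5 defective items and 13 good items

Because Beta–binomial updating is additive in the counts, the combined data contributed (α_post−α_prior, β_post−β_prior) successes and failures.
Total across both batches: 39−20=19 defective items, 37−14=23 good items.
Subtract the second batch: 19−14=5 defective items and 23−10=13 good items.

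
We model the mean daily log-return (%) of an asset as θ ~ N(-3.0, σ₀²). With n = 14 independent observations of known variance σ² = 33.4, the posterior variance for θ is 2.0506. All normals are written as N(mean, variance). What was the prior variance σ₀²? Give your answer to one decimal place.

For the Normal–Normal model with known σ², precisions add: τ_n = τ₀ + n/σ².
So 1/σ₀² = 1/2.0506 − 14/33.4 = 0.487662 − 0.419162 = 0.068500.
Hence σ₀² = 1/0.068500 ≈ 14.6.

σ₀² = 14.6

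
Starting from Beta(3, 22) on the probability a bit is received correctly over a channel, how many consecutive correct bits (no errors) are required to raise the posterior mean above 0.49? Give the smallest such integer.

k = 19

After k correct bits and 0 errors the posterior is Beta(3+k, 22), with mean (3+k)/(3+22+k).
Set (3+k)/(25+k) > 0.49 and solve: k > (0.49·25 − 3)/(1 − 0.49) = 18.137.
The smallest integer exceeding 18.137 is 19, and checking k=19: (22)/(44) = 0.5000 > 0.49.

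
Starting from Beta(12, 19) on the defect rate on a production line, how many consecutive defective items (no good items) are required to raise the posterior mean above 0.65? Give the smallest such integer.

k = 24

After k defective items and 0 good items the posterior is Beta(12+k, 19), with mean (12+k)/(12+19+k).
Set (12+k)/(31+k) > 0.65 and solve: k > (0.65·31 − 12)/(1 − 0.65) = 23.286.
The smallest integer exceeding 23.286 is 24.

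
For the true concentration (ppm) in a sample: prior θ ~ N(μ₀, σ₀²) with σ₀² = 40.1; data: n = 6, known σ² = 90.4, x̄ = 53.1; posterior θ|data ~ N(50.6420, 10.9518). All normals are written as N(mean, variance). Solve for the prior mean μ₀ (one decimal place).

μ₀ = 44.1

The posterior mean is a precision-weighted average: μ_n = (τ₀μ₀ + τ_data·x̄)/(τ₀+τ_data), with τ₀=1/σ₀² and τ_data=n/σ².
Here τ₀ = 1/40.1 = 0.024938 and τ_data = 6/90.4 = 0.066372, so τ_n = 0.091310.
Rearranging for μ₀: μ₀ = (μ_n·τ_n − τ_data·x̄)/τ₀ = (50.6420·0.091310 − 0.066372·53.1) / 0.024938 = 1.099768/0.024938 ≈ 44.1.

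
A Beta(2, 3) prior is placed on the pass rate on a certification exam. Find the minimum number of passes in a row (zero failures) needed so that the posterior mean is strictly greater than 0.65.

After k passes and 0 failures the posterior is Beta(2+k, 3), with mean (2+k)/(2+3+k).
Set (2+k)/(5+k) > 0.65 and solve: k > (0.65·5 − 2)/(1 − 0.65) = 3.571.
The smallest integer exceeding 3.571 is 4.

k = 4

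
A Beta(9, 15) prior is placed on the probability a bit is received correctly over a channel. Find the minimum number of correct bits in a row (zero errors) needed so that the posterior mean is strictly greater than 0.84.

After k correct bits and 0 errors the posterior is Beta(9+k, 15), with mean (9+k)/(9+15+k).
Set (9+k)/(24+k) > 0.84 and solve: k > (0.84·24 − 9)/(1 − 0.84) = 69.750.
The smallest integer exceeding 69.750 is 70, and checking k=70: (79)/(94) = 0.8404 > 0.84.

k = 70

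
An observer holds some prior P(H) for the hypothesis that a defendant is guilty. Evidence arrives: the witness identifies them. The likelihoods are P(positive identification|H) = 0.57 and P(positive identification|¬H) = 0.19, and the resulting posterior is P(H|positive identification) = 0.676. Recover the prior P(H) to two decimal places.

P(H) = 0.41

In odds form, posterior odds = prior odds × likelihood ratio, so prior odds = posterior odds ÷ LR.
Posterior odds = 0.676/(1−0.676) = 2.0864. LR = 0.57/0.19 = 3.0000.
Prior odds = 2.0864/3.0000 = 0.6955, so P(H) = 0.6955/(1+0.6955) ≈ 0.41.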